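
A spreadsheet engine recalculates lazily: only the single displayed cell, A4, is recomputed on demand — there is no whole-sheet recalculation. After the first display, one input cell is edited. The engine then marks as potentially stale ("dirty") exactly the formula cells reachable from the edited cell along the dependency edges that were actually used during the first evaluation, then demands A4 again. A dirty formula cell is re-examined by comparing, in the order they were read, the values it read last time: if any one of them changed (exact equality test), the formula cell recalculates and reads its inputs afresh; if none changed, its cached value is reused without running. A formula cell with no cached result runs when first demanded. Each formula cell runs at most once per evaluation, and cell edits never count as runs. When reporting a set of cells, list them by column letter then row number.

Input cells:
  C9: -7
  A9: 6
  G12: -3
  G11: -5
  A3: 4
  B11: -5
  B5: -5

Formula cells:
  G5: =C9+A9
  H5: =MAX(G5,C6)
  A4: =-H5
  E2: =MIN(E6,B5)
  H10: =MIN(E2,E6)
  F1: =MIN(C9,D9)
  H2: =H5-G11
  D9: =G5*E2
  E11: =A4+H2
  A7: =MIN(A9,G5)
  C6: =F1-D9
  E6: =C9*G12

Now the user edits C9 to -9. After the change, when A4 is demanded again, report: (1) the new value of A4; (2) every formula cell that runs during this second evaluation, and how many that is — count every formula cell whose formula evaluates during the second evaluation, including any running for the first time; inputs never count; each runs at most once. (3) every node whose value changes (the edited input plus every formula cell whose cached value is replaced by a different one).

First evaluation (everything demanded from the output):
  E6 = -7 * -3 = 21
  E2 = MIN(21, -5) = -5
  G5 = -7 + 6 = -1
  D9 = -1 * -5 = 5
  F1 = MIN(-7, 5) = -7
  C6 = -7 - 5 = -12
  H5 = MAX(-1, -12) = -1
  A4 = -(-1) = 1

Propagation after the edit:
  E6: runs — C9 -7->-9; result 27.
  E2: runs — E6 21->27; result -5 (same value as before).
  G5: runs — C9 -7->-9; result -3.
  D9: runs — G5 -1->-3; result 15.
  F1: runs — C9 -7->-9; D9 5->15; result -9.
  C6: runs — F1 -7->-9; D9 5->15; result -24.
  H5: runs — G5 -1->-3; C6 -12->-24; result -3.
  A4: runs — H5 -1->-3; result 3.

New value of A4: 3.
Formula cells that run: A4, C6, D9, E2, E6, F1, G5, H5 — 8 in total.
Values that change: A4, C6, C9, D9, E6, F1, G5, H5.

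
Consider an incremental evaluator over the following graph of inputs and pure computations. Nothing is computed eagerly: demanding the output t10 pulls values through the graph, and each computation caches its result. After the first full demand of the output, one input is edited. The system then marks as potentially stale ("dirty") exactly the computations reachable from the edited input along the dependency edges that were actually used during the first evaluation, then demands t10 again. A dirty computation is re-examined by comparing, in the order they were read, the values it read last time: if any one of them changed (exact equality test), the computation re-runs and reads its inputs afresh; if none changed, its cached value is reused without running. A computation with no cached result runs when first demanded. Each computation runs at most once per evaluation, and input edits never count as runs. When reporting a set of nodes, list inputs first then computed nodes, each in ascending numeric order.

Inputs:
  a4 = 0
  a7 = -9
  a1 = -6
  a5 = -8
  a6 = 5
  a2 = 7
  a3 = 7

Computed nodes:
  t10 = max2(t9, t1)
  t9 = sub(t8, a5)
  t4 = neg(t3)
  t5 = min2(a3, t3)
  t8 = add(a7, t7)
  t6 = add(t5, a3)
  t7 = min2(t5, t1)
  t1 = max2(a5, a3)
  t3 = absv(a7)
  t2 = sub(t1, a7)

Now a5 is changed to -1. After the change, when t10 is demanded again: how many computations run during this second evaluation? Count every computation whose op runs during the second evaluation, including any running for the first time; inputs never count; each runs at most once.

Run set: t1, t9, t10 (3 run).
The important point: at t7 every value read last time is unchanged, so the dirty flag clears without a run.

Initial pass — values computed on the first demand:
  t1 = max2(-8, 7) = 7
  t3 = absv(-9) = 9
  t5 = min2(7, 9) = 7
  t7 = min2(7, 7) = 7
  t8 = add(-9, 7) = -2
  t9 = sub(-2, -8) = 6
  t10 = max2(6, 7) = 7

Second demand — change propagation:
  t1: re-runs because a5 -8->-1; new result 7 (unchanged).
  t7: re-examined; everything it read last time is the same (t5 unchanged, t1 unchanged) — cache 7 kept, no run.
  t8: re-examined; everything it read last time is the same (a7 unchanged, t7 unchanged) — cache -2 kept, no run.
  t9: re-runs because a5 -8->-1; new result -1.
  t10: re-runs because t9 6->-1; new result 7 (unchanged).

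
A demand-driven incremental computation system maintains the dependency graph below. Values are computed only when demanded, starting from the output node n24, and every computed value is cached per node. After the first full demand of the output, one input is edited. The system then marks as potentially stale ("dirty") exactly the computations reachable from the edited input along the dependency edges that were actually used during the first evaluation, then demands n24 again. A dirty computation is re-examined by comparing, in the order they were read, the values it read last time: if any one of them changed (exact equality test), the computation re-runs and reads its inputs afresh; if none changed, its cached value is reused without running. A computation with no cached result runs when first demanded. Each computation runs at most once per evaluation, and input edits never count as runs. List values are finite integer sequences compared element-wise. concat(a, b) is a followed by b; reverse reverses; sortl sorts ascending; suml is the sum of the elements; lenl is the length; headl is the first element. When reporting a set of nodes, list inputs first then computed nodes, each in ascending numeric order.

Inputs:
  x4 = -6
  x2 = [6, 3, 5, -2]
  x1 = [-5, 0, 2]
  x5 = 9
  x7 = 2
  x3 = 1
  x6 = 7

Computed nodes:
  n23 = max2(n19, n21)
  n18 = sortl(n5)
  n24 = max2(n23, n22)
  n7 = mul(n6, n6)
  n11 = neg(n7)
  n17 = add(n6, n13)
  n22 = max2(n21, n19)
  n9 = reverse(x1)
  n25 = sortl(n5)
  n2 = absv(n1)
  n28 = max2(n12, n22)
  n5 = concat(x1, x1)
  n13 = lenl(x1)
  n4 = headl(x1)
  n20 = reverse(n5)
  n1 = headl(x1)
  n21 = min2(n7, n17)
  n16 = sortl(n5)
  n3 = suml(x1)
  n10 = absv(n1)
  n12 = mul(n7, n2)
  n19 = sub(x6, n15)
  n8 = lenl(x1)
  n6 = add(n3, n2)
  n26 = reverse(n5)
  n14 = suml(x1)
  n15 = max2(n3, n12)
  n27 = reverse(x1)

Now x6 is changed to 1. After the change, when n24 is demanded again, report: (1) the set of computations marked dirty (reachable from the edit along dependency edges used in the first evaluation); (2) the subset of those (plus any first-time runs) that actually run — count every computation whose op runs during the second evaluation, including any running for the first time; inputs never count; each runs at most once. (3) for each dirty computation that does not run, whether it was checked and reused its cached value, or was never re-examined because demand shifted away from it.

First evaluation (everything demanded from the output):
  n1 = headl([-5, 0, 2]) = -5
  n2 = absv(-5) = 5
  n3 = suml([-5, 0, 2]) = -3
  n6 = add(-3, 5) = 2
  n7 = mul(2, 2) = 4
  n12 = mul(4, 5) = 20
  n13 = lenl([-5, 0, 2]) = 3
  n15 = max2(-3, 20) = 20
  n17 = add(2, 3) = 5
  n19 = sub(7, 20) = -13
  n21 = min2(4, 5) = 4
  n22 = max2(4, -13) = 4
  n23 = max2(-13, 4) = 4
  n24 = max2(4, 4) = 4

Propagation after the edit:
  n19: runs — x6 7->1; result -19.
  n22: runs — n19 -13->-19; result 4 (same value as before).
  n23: runs — n19 -13->-19; result 4 (same value as before).
  n24: checked — values it read are unchanged (n23 unchanged, n22 unchanged); reused cached 4 without running.

Key observation: the cutoff stops propagation at n24 — its inputs' values are unchanged, so it reuses its cache.

Marked dirty: n19, n22, n23, n24.
Computations that run: n19, n22, n23 — 3 in total.
Checked but reused from cache: n24.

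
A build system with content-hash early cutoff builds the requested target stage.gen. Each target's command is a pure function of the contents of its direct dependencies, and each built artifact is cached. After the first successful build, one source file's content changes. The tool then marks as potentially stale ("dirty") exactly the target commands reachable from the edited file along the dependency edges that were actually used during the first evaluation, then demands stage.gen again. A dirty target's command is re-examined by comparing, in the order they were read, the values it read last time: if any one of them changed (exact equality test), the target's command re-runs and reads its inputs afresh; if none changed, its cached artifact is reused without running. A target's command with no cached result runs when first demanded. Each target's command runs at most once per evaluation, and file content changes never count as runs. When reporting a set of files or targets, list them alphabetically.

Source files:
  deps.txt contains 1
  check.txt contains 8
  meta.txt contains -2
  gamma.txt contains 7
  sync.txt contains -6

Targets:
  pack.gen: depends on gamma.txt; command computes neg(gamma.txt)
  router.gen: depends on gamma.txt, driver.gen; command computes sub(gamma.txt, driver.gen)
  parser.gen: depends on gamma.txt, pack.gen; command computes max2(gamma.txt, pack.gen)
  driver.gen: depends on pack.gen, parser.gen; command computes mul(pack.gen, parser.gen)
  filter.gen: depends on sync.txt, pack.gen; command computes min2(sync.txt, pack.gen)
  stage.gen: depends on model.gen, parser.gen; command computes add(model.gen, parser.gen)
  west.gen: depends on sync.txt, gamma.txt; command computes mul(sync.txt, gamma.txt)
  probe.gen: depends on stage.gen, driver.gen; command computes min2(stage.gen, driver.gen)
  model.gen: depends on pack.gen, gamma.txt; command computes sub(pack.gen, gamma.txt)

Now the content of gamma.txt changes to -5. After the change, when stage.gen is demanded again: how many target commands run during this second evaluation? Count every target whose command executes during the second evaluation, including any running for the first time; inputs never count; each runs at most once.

Target commands that run: model.gen, pack.gen, parser.gen, stage.gen — 4 in total.

First evaluation (everything demanded from the output):
  pack.gen = neg(7) = -7
  model.gen = sub(-7, 7) = -14
  parser.gen = max2(7, -7) = 7
  stage.gen = add(-14, 7) = -7

Propagation after the edit:
  pack.gen: runs — gamma.txt 7->-5; result 5.
  model.gen: runs — pack.gen -7->5; gamma.txt 7->-5; result 10.
  parser.gen: runs — gamma.txt 7->-5; pack.gen -7->5; result 5.
  stage.gen: runs — model.gen -14->10; parser.gen 7->5; result 15.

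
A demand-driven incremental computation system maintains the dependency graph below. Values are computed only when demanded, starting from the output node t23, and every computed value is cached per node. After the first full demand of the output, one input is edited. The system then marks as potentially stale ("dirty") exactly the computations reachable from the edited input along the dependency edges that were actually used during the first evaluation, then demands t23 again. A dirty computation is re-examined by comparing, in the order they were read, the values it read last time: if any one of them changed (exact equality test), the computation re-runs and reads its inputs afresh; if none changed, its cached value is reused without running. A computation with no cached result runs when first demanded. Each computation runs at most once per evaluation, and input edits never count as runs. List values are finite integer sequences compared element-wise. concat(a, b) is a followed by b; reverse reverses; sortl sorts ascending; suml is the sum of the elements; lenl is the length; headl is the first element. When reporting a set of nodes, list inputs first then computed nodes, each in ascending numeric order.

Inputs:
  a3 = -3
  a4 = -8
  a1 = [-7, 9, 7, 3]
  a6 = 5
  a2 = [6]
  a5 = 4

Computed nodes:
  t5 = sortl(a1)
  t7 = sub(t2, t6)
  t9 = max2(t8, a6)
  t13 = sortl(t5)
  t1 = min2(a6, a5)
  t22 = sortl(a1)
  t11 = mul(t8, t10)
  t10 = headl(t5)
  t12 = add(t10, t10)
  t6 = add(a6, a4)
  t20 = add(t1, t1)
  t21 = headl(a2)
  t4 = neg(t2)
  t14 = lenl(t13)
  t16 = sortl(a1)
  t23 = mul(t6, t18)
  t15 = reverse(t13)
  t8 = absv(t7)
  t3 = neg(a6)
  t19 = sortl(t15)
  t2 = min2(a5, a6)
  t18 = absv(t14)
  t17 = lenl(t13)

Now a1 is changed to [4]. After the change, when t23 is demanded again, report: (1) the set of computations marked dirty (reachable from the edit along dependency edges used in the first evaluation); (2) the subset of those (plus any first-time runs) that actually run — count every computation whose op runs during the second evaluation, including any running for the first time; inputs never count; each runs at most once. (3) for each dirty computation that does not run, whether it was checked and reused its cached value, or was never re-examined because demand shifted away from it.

Marked dirty: t5, t13, t14, t18, t23.
Computations that run: t5, t13, t14, t18, t23 — 5 in total.
Every dirty computation ran.

First evaluation (everything demanded from the output):
  t5 = sortl([-7, 9, 7, 3]) = [-7, 3, 7, 9]
  t6 = add(5, -8) = -3
  t13 = sortl([-7, 3, 7, 9]) = [-7, 3, 7, 9]
  t14 = lenl([-7, 3, 7, 9]) = 4
  t18 = absv(4) = 4
  t23 = mul(-3, 4) = -12

Propagation after the edit:
  t5: runs — a1 [-7, 9, 7, 3]->[4]; result [4].
  t13: runs — t5 [-7, 3, 7, 9]->[4]; result [4].
  t14: runs — t13 [-7, 3, 7, 9]->[4]; result 1.
  t18: runs — t14 4->1; result 1.
  t23: runs — t18 4->1; result -3.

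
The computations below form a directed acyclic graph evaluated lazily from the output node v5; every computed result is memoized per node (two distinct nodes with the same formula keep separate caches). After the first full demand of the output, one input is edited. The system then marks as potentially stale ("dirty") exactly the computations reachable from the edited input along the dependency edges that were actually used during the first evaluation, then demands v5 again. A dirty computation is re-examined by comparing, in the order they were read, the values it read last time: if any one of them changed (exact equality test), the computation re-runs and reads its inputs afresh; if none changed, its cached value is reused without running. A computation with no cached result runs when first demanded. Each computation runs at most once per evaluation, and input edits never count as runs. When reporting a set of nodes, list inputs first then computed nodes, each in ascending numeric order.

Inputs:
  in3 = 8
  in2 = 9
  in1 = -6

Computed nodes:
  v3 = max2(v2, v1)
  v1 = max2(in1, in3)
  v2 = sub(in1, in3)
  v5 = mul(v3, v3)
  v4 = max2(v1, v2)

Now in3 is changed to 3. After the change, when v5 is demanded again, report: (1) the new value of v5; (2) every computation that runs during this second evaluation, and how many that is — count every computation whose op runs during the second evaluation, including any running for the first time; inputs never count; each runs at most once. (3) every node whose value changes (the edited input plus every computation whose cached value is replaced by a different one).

Demanding v5 again yields 9.
4 computations run: v1, v2, v3, v5.
The nodes whose values change: in3, v1, v2, v3, v5.

First demand of the output computes:
  v1 = max2(-6, 8) = 8
  v2 = sub(-6, 8) = -14
  v3 = max2(-14, 8) = 8
  v5 = mul(8, 8) = 64

After the edit, cleaning proceeds:
  v1: a read changed (in3 8->3) — executes, giving 3.
  v2: a read changed (in3 8->3) — executes, giving -9.
  v3: a read changed (v2 -14->-9; v1 8->3) — executes, giving 3.
  v5: a read changed (v3 8->3; v3 8->3) — executes, giving 9.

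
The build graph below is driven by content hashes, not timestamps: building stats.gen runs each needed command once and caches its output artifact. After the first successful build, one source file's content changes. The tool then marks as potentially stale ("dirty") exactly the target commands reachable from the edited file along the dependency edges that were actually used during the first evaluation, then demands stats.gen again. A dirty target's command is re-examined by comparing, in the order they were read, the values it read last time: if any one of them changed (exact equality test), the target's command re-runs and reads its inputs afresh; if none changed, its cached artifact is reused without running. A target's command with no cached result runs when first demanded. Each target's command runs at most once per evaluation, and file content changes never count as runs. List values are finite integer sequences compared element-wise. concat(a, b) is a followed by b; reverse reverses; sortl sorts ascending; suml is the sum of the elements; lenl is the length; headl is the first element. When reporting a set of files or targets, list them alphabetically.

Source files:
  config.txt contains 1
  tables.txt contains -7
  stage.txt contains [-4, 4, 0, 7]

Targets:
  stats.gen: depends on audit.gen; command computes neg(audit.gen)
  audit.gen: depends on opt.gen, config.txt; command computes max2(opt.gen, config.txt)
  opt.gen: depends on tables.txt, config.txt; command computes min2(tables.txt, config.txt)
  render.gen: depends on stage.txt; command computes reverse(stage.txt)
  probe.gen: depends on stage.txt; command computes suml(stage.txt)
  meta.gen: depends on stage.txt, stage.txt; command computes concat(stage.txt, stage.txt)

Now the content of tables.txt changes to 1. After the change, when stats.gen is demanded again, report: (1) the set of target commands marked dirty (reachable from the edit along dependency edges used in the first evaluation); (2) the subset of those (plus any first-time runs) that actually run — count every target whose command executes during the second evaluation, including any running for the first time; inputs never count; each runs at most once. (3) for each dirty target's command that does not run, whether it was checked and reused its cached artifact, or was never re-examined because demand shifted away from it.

Dirty set: audit.gen, opt.gen, stats.gen.
Run set: audit.gen, opt.gen (2 run).
Re-examined without running (cache reused): stats.gen.
The important point: audit.gen recomputes to an identical value, and the output ends up unchanged.

Initial pass — values computed on the first demand:
  opt.gen = min2(-7, 1) = -7
  audit.gen = max2(-7, 1) = 1
  stats.gen = neg(1) = -1

Second demand — change propagation:
  opt.gen: re-runs because tables.txt -7->1; new result 1.
  audit.gen: re-runs because opt.gen -7->1; new result 1 (unchanged).
  stats.gen: re-examined; everything it read last time is the same (audit.gen unchanged) — cache -1 kept, no run.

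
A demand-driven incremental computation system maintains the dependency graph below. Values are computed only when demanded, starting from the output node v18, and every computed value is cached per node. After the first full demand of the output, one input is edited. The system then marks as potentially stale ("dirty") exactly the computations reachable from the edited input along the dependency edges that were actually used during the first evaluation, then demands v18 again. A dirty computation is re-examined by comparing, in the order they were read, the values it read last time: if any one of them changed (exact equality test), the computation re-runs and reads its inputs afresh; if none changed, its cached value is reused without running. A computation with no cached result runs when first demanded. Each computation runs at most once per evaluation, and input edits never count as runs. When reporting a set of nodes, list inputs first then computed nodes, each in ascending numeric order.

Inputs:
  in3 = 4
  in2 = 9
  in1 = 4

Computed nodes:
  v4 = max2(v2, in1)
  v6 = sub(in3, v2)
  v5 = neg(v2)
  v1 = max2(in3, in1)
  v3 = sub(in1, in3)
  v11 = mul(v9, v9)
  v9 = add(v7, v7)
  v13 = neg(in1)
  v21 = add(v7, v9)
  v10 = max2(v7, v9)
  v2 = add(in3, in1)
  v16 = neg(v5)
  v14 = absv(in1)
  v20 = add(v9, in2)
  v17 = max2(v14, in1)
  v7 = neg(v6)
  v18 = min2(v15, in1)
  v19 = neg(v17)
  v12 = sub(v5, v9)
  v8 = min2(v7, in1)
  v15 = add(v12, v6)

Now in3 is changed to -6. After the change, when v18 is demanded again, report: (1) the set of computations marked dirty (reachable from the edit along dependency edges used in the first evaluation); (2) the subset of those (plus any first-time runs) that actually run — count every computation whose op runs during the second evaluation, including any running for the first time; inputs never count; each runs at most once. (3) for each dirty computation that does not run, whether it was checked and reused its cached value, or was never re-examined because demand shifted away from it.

First evaluation (everything demanded from the output):
  v2 = add(4, 4) = 8
  v5 = neg(8) = -8
  v6 = sub(4, 8) = -4
  v7 = neg(-4) = 4
  v9 = add(4, 4) = 8
  v12 = sub(-8, 8) = -16
  v15 = add(-16, -4) = -20
  v18 = min2(-20, 4) = -20

Propagation after the edit:
  v2: runs — in3 4->-6; result -2.
  v5: runs — v2 8->-2; result 2.
  v6: runs — in3 4->-6; v2 8->-2; result -4 (same value as before).
  v7: checked — values it read are unchanged (v6 unchanged); reused cached 4 without running.
  v9: checked — values it read are unchanged (v7 unchanged, v7 unchanged); reused cached 8 without running.
  v12: runs — v5 -8->2; result -6.
  v15: runs — v12 -16->-6; result -10.
  v18: runs — v15 -20->-10; result -10.

Key observation: the cutoff stops propagation at v7 — its inputs' values are unchanged, so it reuses its cache.

Marked dirty: v2, v5, v6, v7, v9, v12, v15, v18.
Computations that run: v2, v5, v6, v12, v15, v18 — 6 in total.
Checked but reused from cache: v7, v9.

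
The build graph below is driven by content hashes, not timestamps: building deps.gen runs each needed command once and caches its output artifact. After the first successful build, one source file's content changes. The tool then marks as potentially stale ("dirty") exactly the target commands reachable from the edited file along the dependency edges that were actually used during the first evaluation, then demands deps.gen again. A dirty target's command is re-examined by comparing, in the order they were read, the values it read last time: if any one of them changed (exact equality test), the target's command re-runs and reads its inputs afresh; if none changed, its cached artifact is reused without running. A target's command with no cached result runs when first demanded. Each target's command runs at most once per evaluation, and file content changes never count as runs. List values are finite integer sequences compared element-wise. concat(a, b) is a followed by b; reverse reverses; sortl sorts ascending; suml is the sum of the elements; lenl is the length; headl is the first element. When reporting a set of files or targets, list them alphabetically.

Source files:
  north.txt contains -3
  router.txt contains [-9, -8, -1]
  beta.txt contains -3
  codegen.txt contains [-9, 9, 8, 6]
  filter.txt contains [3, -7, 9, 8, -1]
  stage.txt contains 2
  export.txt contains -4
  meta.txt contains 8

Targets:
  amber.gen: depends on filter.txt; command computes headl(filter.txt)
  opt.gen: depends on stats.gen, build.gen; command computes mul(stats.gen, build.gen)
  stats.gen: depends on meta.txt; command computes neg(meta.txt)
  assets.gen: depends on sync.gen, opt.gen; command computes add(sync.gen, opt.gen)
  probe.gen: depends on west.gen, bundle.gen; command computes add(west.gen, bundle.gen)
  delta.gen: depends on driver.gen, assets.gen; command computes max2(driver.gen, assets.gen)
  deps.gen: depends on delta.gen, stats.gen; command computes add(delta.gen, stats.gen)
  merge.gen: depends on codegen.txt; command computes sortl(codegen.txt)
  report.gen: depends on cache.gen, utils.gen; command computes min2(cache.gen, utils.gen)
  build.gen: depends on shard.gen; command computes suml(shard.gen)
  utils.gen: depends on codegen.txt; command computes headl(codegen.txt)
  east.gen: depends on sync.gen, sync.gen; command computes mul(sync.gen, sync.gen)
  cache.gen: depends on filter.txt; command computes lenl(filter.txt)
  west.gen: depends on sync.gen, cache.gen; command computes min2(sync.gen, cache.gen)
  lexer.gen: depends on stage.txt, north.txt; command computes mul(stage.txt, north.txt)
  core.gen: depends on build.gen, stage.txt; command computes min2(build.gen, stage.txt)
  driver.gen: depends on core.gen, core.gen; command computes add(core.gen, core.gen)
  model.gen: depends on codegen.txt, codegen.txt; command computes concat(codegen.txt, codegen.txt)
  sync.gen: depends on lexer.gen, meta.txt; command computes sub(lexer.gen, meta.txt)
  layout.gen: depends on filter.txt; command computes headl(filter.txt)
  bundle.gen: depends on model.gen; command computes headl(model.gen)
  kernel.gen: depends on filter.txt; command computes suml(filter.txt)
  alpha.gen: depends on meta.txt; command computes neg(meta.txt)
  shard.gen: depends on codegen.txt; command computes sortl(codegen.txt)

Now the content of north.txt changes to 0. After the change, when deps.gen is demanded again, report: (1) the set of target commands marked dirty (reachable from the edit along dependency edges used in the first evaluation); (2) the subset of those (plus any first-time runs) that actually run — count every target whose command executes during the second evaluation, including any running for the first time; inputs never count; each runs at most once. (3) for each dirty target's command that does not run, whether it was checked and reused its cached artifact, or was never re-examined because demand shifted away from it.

Dirty set: assets.gen, delta.gen, deps.gen, lexer.gen, sync.gen.
Run set: assets.gen, delta.gen, lexer.gen, sync.gen (4 run).
Re-examined without running (cache reused): deps.gen.
The important point: delta.gen recomputes to an identical value, and the output ends up unchanged.

Initial pass — values computed on the first demand:
  lexer.gen = mul(2, -3) = -6
  shard.gen = sortl([-9, 9, 8, 6]) = [-9, 6, 8, 9]
  build.gen = suml([-9, 6, 8, 9]) = 14
  core.gen = min2(14, 2) = 2
  driver.gen = add(2, 2) = 4
  stats.gen = neg(8) = -8
  opt.gen = mul(-8, 14) = -112
  sync.gen = sub(-6, 8) = -14
  assets.gen = add(-14, -112) = -126
  delta.gen = max2(4, -126) = 4
  deps.gen = add(4, -8) = -4

Second demand — change propagation:
  lexer.gen: re-runs because north.txt -3->0; new result 0.
  sync.gen: re-runs because lexer.gen -6->0; new result -8.
  assets.gen: re-runs because sync.gen -14->-8; new result -120.
  delta.gen: re-runs because assets.gen -126->-120; new result 4 (unchanged).
  deps.gen: re-examined; everything it read last time is the same (delta.gen unchanged, stats.gen unchanged) — cache -4 kept, no run.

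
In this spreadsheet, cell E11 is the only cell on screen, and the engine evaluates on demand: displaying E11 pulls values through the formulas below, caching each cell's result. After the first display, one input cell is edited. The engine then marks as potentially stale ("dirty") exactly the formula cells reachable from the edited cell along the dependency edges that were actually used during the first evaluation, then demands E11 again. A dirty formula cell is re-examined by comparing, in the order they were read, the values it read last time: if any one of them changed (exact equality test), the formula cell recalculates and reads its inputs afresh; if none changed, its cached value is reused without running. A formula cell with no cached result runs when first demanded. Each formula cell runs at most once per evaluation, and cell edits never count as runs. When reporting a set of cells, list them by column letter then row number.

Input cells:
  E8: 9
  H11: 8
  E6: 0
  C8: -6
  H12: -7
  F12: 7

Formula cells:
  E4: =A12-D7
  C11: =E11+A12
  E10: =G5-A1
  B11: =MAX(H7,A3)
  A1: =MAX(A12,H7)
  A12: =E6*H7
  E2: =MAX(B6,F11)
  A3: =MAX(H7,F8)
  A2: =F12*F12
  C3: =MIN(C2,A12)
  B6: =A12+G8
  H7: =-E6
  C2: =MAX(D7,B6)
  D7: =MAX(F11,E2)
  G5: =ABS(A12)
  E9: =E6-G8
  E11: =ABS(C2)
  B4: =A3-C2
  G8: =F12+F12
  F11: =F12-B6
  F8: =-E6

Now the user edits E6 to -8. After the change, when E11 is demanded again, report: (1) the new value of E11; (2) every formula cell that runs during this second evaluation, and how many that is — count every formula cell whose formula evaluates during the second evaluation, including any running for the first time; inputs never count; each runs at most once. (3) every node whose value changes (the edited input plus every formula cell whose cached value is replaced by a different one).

Initial pass — values computed on the first demand:
  G8 = 7 + 7 = 14
  H7 = -(0) = 0
  A12 = 0 * 0 = 0
  B6 = 0 + 14 = 14
  F11 = 7 - 14 = -7
  E2 = MAX(14, -7) = 14
  D7 = MAX(-7, 14) = 14
  C2 = MAX(14, 14) = 14
  E11 = ABS(14) = 14

Second demand — change propagation:
  H7: re-runs because E6 0->-8; new result 8.
  A12: re-runs because E6 0->-8; H7 0->8; new result -64.
  B6: re-runs because A12 0->-64; new result -50.
  F11: re-runs because B6 14->-50; new result 57.
  E2: re-runs because B6 14->-50; F11 -7->57; new result 57.
  D7: re-runs because F11 -7->57; E2 14->57; new result 57.
  C2: re-runs because D7 14->57; B6 14->-50; new result 57.
  E11: re-runs because C2 14->57; new result 57.

E11 now evaluates to 57.
Run set: A12, B6, C2, D7, E2, E11, F11, H7 (8 run).
Changed values: A12, B6, C2, D7, E2, E6, E11, F11, H7.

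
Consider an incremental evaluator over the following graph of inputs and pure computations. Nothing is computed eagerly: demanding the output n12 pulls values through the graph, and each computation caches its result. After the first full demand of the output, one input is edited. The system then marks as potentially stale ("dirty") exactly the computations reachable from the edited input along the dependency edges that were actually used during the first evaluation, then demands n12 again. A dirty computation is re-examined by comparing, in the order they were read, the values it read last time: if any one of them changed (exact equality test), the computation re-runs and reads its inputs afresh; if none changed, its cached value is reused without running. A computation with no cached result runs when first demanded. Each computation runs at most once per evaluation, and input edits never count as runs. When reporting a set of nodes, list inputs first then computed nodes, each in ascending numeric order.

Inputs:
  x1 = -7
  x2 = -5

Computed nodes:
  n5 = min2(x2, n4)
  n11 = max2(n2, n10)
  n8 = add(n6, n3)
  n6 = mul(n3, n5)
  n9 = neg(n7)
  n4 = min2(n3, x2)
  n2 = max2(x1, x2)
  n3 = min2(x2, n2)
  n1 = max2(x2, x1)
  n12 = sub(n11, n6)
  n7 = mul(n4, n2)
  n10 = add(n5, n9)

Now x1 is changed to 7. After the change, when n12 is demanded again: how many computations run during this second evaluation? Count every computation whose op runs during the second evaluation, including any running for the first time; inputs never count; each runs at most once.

Run set: n2, n3, n7, n9, n10, n11, n12 (7 run).
The important point: at n4 every value read last time is unchanged, so the dirty flag clears without a run.

Initial pass — values computed on the first demand:
  n2 = max2(-7, -5) = -5
  n3 = min2(-5, -5) = -5
  n4 = min2(-5, -5) = -5
  n5 = min2(-5, -5) = -5
  n6 = mul(-5, -5) = 25
  n7 = mul(-5, -5) = 25
  n9 = neg(25) = -25
  n10 = add(-5, -25) = -30
  n11 = max2(-5, -30) = -5
  n12 = sub(-5, 25) = -30

Second demand — change propagation:
  n2: re-runs because x1 -7->7; new result 7.
  n3: re-runs because n2 -5->7; new result -5 (unchanged).
  n4: re-examined; everything it read last time is the same (n3 unchanged, x2 unchanged) — cache -5 kept, no run.
  n5: re-examined; everything it read last time is the same (x2 unchanged, n4 unchanged) — cache -5 kept, no run.
  n6: re-examined; everything it read last time is the same (n3 unchanged, n5 unchanged) — cache 25 kept, no run.
  n7: re-runs because n2 -5->7; new result -35.
  n9: re-runs because n7 25->-35; new result 35.
  n10: re-runs because n9 -25->35; new result 30.
  n11: re-runs because n2 -5->7; n10 -30->30; new result 30.
  n12: re-runs because n11 -5->30; new result 5.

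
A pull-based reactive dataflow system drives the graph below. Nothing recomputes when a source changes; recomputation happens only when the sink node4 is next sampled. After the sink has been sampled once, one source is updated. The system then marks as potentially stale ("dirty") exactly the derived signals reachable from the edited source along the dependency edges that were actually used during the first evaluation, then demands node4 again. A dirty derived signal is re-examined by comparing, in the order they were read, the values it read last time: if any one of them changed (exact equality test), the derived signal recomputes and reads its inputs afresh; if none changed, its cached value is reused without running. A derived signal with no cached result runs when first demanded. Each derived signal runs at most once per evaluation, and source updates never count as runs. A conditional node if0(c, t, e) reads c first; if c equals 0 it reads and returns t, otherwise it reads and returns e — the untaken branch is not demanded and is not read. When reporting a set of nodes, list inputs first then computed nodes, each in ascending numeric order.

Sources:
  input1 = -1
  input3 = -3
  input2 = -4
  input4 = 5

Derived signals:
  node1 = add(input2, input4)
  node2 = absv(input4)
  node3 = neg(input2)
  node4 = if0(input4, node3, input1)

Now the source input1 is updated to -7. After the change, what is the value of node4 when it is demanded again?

First evaluation (everything demanded from the output):
  node4 = if0(input4=5 -> else branch input1) = -1

Propagation after the edit:
  node4: runs — input1 -1->-7; result -7.

New value of node4: -7.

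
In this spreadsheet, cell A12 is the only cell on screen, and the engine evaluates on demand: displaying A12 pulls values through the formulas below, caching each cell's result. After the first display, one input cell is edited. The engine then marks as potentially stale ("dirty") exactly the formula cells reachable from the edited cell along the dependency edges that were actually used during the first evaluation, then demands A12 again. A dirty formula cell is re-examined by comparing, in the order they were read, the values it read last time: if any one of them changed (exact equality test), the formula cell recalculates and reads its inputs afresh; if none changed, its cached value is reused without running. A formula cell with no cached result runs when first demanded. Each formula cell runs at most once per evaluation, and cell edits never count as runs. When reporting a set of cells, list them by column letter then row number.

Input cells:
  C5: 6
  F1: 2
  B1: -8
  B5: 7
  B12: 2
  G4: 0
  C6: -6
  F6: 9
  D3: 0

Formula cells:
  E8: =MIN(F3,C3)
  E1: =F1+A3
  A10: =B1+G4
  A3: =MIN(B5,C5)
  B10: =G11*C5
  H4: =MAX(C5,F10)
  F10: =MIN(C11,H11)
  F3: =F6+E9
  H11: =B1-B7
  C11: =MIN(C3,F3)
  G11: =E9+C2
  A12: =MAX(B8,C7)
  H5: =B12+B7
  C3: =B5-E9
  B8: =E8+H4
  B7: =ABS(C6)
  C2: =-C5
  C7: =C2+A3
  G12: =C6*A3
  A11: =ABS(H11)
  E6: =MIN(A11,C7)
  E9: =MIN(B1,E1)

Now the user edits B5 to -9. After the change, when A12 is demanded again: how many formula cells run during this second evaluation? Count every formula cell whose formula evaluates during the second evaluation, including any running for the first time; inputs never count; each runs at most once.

Run set: A3, A12, B8, C3, C7, C11, E1, E8, E9, F10 (10 run).
The important point: at F3 every value read last time is unchanged, so the dirty flag clears without a run.

Initial pass — values computed on the first demand:
  A3 = MIN(7, 6) = 6
  B7 = ABS(-6) = 6
  C2 = -(6) = -6
  C7 = -6 + 6 = 0
  E1 = 2 + 6 = 8
  E9 = MIN(-8, 8) = -8
  C3 = 7 - -8 = 15
  F3 = 9 + -8 = 1
  C11 = MIN(15, 1) = 1
  E8 = MIN(1, 15) = 1
  H11 = -8 - 6 = -14
  F10 = MIN(1, -14) = -14
  H4 = MAX(6, -14) = 6
  B8 = 1 + 6 = 7
  A12 = MAX(7, 0) = 7

Second demand — change propagation:
  A3: re-runs because B5 7->-9; new result -9.
  C7: re-runs because A3 6->-9; new result -15.
  E1: re-runs because A3 6->-9; new result -7.
  E9: re-runs because E1 8->-7; new result -8 (unchanged).
  C3: re-runs because B5 7->-9; new result -1.
  F3: re-examined; everything it read last time is the same (F6 unchanged, E9 unchanged) — cache 1 kept, no run.
  C11: re-runs because C3 15->-1; new result -1.
  E8: re-runs because C3 15->-1; new result -1.
  F10: re-runs because C11 1->-1; new result -14 (unchanged).
  H4: re-examined; everything it read last time is the same (C5 unchanged, F10 unchanged) — cache 6 kept, no run.
  B8: re-runs because E8 1->-1; new result 5.
  A12: re-runs because B8 7->5; C7 0->-15; new result 5.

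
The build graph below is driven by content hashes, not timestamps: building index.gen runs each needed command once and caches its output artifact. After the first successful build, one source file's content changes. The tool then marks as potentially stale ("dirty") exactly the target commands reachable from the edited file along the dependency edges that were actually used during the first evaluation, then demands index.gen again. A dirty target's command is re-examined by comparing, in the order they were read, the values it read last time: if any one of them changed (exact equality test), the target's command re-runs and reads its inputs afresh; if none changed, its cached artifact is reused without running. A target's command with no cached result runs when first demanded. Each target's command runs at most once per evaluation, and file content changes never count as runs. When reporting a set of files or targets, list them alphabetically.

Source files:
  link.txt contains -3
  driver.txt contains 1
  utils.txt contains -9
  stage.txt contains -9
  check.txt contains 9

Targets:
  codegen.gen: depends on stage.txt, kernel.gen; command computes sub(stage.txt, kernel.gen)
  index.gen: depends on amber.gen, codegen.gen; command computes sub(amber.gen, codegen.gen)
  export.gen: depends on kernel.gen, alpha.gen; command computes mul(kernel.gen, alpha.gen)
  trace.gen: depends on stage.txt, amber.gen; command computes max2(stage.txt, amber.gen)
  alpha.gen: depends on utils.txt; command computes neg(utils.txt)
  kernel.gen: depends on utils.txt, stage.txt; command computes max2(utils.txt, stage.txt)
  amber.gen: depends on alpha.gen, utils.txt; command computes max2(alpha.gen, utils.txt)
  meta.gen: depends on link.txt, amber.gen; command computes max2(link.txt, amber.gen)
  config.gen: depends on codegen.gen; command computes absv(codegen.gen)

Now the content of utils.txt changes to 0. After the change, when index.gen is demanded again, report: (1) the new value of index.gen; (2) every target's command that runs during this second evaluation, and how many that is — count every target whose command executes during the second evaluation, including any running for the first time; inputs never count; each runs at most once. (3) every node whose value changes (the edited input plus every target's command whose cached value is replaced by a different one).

Initial pass — values computed on the first demand:
  alpha.gen = neg(-9) = 9
  amber.gen = max2(9, -9) = 9
  kernel.gen = max2(-9, -9) = -9
  codegen.gen = sub(-9, -9) = 0
  index.gen = sub(9, 0) = 9

Second demand — change propagation:
  alpha.gen: re-runs because utils.txt -9->0; new result 0.
  amber.gen: re-runs because alpha.gen 9->0; utils.txt -9->0; new result 0.
  kernel.gen: re-runs because utils.txt -9->0; new result 0.
  codegen.gen: re-runs because kernel.gen -9->0; new result -9.
  index.gen: re-runs because amber.gen 9->0; codegen.gen 0->-9; new result 9 (unchanged).

index.gen now evaluates to 9.
Run set: alpha.gen, amber.gen, codegen.gen, index.gen, kernel.gen (5 run).
Changed values: alpha.gen, amber.gen, codegen.gen, kernel.gen, utils.txt.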